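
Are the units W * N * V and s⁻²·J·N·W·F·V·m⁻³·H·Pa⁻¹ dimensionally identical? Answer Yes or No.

Yes

Left side:
  W = J/s (power = energy per time),
      = kg·m²·s⁻³.
  N = kg·m/s² = kg·m·s⁻² (force = mass × acceleration).
  V = W/A (potential = power per current),
      = kg·m²·s⁻³·A⁻¹.
  Combining: W·N·V = (kg·m²·s⁻³) · (kg·m·s⁻²) · (kg·m²·s⁻³·A⁻¹) = kg³·m⁵·s⁻⁸·A⁻¹.
Right side:
  J = kg·m²·s⁻².
  N = kg·m·s⁻².
  W = kg·m²·s⁻³.
  F = kg⁻¹·m⁻²·s⁴·A².
  V = kg·m²·s⁻³·A⁻¹.
  H = kg·m²·s⁻²·A⁻².
  Pa = kg·m⁻¹·s⁻².
  So Pa⁻¹ = kg⁻¹·m·s².
  Combining: s⁻²·J·N·W·F·V·m⁻³·H·Pa⁻¹ = s⁻² · (kg·m²·s⁻²) · (kg·m·s⁻²) · (kg·m²·s⁻³) · (kg⁻¹·m⁻²·s⁴·A²) · (kg·m²·s⁻³·A⁻¹) · m⁻³ · (kg·m²·s⁻²·A⁻²) · (kg⁻¹·m·s²) = kg³·m⁵·s⁻⁸·A⁻¹.
Both reduce to kg³·m⁵·s⁻⁸·A⁻¹.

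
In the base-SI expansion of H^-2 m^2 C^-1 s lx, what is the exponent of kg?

H = kg·m²·s⁻²·A⁻².
So H⁻² = kg⁻²·m⁻⁴·s⁴·A⁴.
C = s·A.
So C⁻¹ = s⁻¹·A⁻¹.
lx = m⁻²·cd.
Combining: H⁻²·m²·C⁻¹·s·lx = (kg⁻²·m⁻⁴·s⁴·A⁴) · m² · (s⁻¹·A⁻¹) · s · (m⁻²·cd) = kg⁻²·m⁻⁴·s⁴·A³·cd.
The exponent of kg is -2.

-2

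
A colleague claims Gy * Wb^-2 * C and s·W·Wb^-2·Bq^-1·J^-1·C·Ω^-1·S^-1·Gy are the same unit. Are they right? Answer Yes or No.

No

Left side:
  Gy = m²·s⁻².
  Wb = kg·m²·s⁻²·A⁻¹.
  So Wb⁻² = kg⁻²·m⁻⁴·s⁴·A².
  C = s·A.
  Combining: Gy·Wb⁻²·C = (m²·s⁻²) · (kg⁻²·m⁻⁴·s⁴·A²) · (s·A) = kg⁻²·m⁻²·s³·A³.
Right side:
  W = kg·m²·s⁻³.
  Wb = kg·m²·s⁻²·A⁻¹.
  So Wb⁻² = kg⁻²·m⁻⁴·s⁴·A².
  Bq = s⁻¹.
  So Bq⁻¹ = s.
  J = kg·m²·s⁻².
  So J⁻¹ = kg⁻¹·m⁻²·s².
  C = s·A.
  Ω = kg·m²·s⁻³·A⁻².
  So Ω⁻¹ = kg⁻¹·m⁻²·s³·A².
  S = kg⁻¹·m⁻²·s³·A².
  So S⁻¹ = kg·m²·s⁻³·A⁻².
  Gy = m²·s⁻².
  Combining: s·W·Wb⁻²·Bq⁻¹·J⁻¹·C·Ω⁻¹·S⁻¹·Gy = s · (kg·m²·s⁻³) · (kg⁻²·m⁻⁴·s⁴·A²) · s · (kg⁻¹·m⁻²·s²) · (s·A) · (kg⁻¹·m⁻²·s³·A²) · (kg·m²·s⁻³·A⁻²) · (m²·s⁻²) = kg⁻²·m⁻²·s⁴·A³.
Left is kg⁻²·m⁻²·s³·A³; right is kg⁻²·m⁻²·s⁴·A³ — different.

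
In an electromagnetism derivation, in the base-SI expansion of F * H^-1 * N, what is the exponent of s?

4

F = C/V (capacitance = charge per voltage),
    = A·s/(kg·m²·s⁻³·A⁻¹) (substituting C and V),
    = kg⁻¹·m⁻²·s⁴·A².
H = Wb/A (inductance = flux per current),
    = kg·m²·s⁻²·A⁻².
So H⁻¹ = kg⁻¹·m⁻²·s²·A².
N = kg·m/s² = kg·m·s⁻² (force = mass × acceleration).
Combining: F·H⁻¹·N = (kg⁻¹·m⁻²·s⁴·A²) · (kg⁻¹·m⁻²·s²·A²) · (kg·m·s⁻²) = kg⁻¹·m⁻³·s⁴·A⁴.
The exponent of s is 4.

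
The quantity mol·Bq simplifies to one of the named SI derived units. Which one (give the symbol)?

kat

Bq = s⁻¹.
Combining: mol·Bq = mol · s⁻¹ = s⁻¹·mol.
s⁻¹·mol is the base-SI form of the katal.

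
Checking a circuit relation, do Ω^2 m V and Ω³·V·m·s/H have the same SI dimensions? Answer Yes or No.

Left side:
  Ω = kg·m²·s⁻³·A⁻².
  So Ω² = kg²·m⁴·s⁻⁶·A⁻⁴.
  V = kg·m²·s⁻³·A⁻¹.
  Combining: Ω²·m·V = (kg²·m⁴·s⁻⁶·A⁻⁴) · m · (kg·m²·s⁻³·A⁻¹) = kg³·m⁷·s⁻⁹·A⁻⁵.
Right side:
  Ω = V/A (resistance = voltage per current),
      = kg·m²·s⁻³·A⁻².
  So Ω³ = kg³·m⁶·s⁻⁹·A⁻⁶.
  V = W/A (potential = power per current),
      = kg·m²·s⁻³·A⁻¹.
  H = Wb/A (inductance = flux per current),
      = kg·m²·s⁻²·A⁻².
  So H⁻¹ = kg⁻¹·m⁻²·s²·A².
  Combining: Ω³·V·m·H⁻¹·s = (kg³·m⁶·s⁻⁹·A⁻⁶) · (kg·m²·s⁻³·A⁻¹) · m · (kg⁻¹·m⁻²·s²·A²) · s = kg³·m⁷·s⁻⁹·A⁻⁵.
Both reduce to kg³·m⁷·s⁻⁹·A⁻⁵.

Yes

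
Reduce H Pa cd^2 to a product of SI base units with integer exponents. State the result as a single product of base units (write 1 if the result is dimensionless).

H = kg·m²·s⁻²·A⁻².
Pa = kg·m⁻¹·s⁻².
Combining: H·Pa·cd² = (kg·m²·s⁻²·A⁻²) · (kg·m⁻¹·s⁻²) · cd² = kg²·m·s⁻⁴·A⁻²·cd².

kg²·m·s⁻⁴·A⁻²·cd²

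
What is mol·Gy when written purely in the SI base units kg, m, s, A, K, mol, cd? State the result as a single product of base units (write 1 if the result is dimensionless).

Gy = m²·s⁻².
Combining: mol·Gy = mol · (m²·s⁻²) = m²·s⁻²·mol.

m²·s⁻²·mol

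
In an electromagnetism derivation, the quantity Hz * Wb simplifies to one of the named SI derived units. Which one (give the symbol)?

Hz = s⁻¹.
Wb = kg·m²·s⁻²·A⁻¹.
Combining: Hz·Wb = s⁻¹ · (kg·m²·s⁻²·A⁻¹) = kg·m²·s⁻³·A⁻¹.
kg·m²·s⁻³·A⁻¹ is the base-SI form of the volt.

V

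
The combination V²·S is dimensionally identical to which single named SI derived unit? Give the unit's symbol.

V = W/A (potential = power per current),
    = kg·m²·s⁻³·A⁻¹.
So V² = kg²·m⁴·s⁻⁶·A⁻².
S = 1/Ω (conductance is reciprocal resistance),
    = kg⁻¹·m⁻²·s³·A².
Combining: V²·S = (kg²·m⁴·s⁻⁶·A⁻²) · (kg⁻¹·m⁻²·s³·A²) = kg·m²·s⁻³.
kg·m²·s⁻³ is the base-SI form of the watt.

W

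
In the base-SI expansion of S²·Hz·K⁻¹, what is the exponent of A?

4

S = kg⁻¹·m⁻²·s³·A².
So S² = kg⁻²·m⁻⁴·s⁶·A⁴.
Hz = s⁻¹.
Combining: S²·Hz·K⁻¹ = (kg⁻²·m⁻⁴·s⁶·A⁴) · s⁻¹ · K⁻¹ = kg⁻²·m⁻⁴·s⁵·A⁴·K⁻¹.
The exponent of A is 4.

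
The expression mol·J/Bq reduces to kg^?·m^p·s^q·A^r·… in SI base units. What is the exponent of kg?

J = kg·m²·s⁻².
Bq = s⁻¹.
So Bq⁻¹ = s.
Combining: mol·J·Bq⁻¹ = mol · (kg·m²·s⁻²) · s = kg·m²·s⁻¹·mol.
The exponent of kg is 1.

1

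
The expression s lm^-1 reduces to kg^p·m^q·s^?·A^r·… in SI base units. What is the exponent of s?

1

lm = cd·sr = cd (luminous flux; sr is dimensionless).
So lm⁻¹ = cd⁻¹.
Combining: s·lm⁻¹ = s · cd⁻¹ = s·cd⁻¹.
The exponent of s is 1.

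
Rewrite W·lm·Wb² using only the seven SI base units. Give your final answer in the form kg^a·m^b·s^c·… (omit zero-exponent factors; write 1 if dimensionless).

kg³·m⁶·s⁻⁷·A⁻²·cd

W = kg·m²·s⁻³.
lm = cd.
Wb = kg·m²·s⁻²·A⁻¹.
So Wb² = kg²·m⁴·s⁻⁴·A⁻².
Combining: W·lm·Wb² = (kg·m²·s⁻³) · cd · (kg²·m⁴·s⁻⁴·A⁻²) = kg³·m⁶·s⁻⁷·A⁻²·cd.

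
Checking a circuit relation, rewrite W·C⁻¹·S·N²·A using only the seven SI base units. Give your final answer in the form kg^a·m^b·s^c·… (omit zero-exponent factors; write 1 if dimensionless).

kg²·m²·s⁻⁵·A²

W = kg·m²·s⁻³.
C = s·A.
So C⁻¹ = s⁻¹·A⁻¹.
S = kg⁻¹·m⁻²·s³·A².
N = kg·m·s⁻².
So N² = kg²·m²·s⁻⁴.
Combining: W·C⁻¹·S·N²·A = (kg·m²·s⁻³) · (s⁻¹·A⁻¹) · (kg⁻¹·m⁻²·s³·A²) · (kg²·m²·s⁻⁴) · A = kg²·m²·s⁻⁵·A².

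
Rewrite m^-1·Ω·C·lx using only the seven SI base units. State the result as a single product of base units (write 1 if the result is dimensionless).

Ω = kg·m²·s⁻³·A⁻².
C = s·A.
lx = m⁻²·cd.
Combining: m⁻¹·Ω·C·lx = m⁻¹ · (kg·m²·s⁻³·A⁻²) · (s·A) · (m⁻²·cd) = kg·m⁻¹·s⁻²·A⁻¹·cd.

kg·m⁻¹·s⁻²·A⁻¹·cd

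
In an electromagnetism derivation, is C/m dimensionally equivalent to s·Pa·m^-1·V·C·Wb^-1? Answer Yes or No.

No

Left side:
  C = A·s = s·A (charge = current × time).
  Combining: m⁻¹·C = m⁻¹ · (s·A) = m⁻¹·s·A.
Right side:
  Pa = kg·m⁻¹·s⁻².
  V = kg·m²·s⁻³·A⁻¹.
  C = s·A.
  Wb = kg·m²·s⁻²·A⁻¹.
  So Wb⁻¹ = kg⁻¹·m⁻²·s²·A.
  Combining: s·Pa·m⁻¹·V·C·Wb⁻¹ = s · (kg·m⁻¹·s⁻²) · m⁻¹ · (kg·m²·s⁻³·A⁻¹) · (s·A) · (kg⁻¹·m⁻²·s²·A) = kg·m⁻²·s⁻¹·A.
Left is m⁻¹·s·A; right is kg·m⁻²·s⁻¹·A — different.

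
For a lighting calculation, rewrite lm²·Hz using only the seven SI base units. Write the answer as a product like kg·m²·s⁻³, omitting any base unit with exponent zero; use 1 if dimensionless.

s⁻¹·cd²

lm = cd.
So lm² = cd².
Hz = s⁻¹.
Combining: lm²·Hz = cd² · s⁻¹ = s⁻¹·cd².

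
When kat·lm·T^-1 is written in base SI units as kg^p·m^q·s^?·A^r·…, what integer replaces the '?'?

1

kat = s⁻¹·mol.
lm = cd.
T = kg·s⁻²·A⁻¹.
So T⁻¹ = kg⁻¹·s²·A.
Combining: kat·lm·T⁻¹ = (s⁻¹·mol) · cd · (kg⁻¹·s²·A) = kg⁻¹·s·A·mol·cd.
The exponent of s is 1.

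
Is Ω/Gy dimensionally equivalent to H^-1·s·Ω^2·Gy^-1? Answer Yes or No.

Left side:
  Ω = kg·m²·s⁻³·A⁻².
  Gy = m²·s⁻².
  So Gy⁻¹ = m⁻²·s².
  Combining: Ω·Gy⁻¹ = (kg·m²·s⁻³·A⁻²) · (m⁻²·s²) = kg·s⁻¹·A⁻².
Right side:
  H = Wb/A (inductance = flux per current),
      = kg·m²·s⁻²·A⁻².
  So H⁻¹ = kg⁻¹·m⁻²·s²·A².
  Ω = V/A (resistance = voltage per current),
      = kg·m²·s⁻³·A⁻².
  So Ω² = kg²·m⁴·s⁻⁶·A⁻⁴.
  Gy = J/kg (absorbed dose = energy per mass),
      = m²·s⁻².
  So Gy⁻¹ = m⁻²·s².
  Combining: H⁻¹·s·Ω²·Gy⁻¹ = (kg⁻¹·m⁻²·s²·A²) · s · (kg²·m⁴·s⁻⁶·A⁻⁴) · (m⁻²·s²) = kg·s⁻¹·A⁻².
Both reduce to kg·s⁻¹·A⁻².

Yes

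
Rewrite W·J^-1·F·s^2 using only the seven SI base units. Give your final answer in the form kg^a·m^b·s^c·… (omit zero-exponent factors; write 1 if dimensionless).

W = J/s (power = energy per time),
    = kg·m²·s⁻³.
J = N·m (work = force × distance),
    = kg·m²·s⁻².
So J⁻¹ = kg⁻¹·m⁻²·s².
F = C/V (capacitance = charge per voltage),
    = A·s/(kg·m²·s⁻³·A⁻¹) (substituting C and V),
    = kg⁻¹·m⁻²·s⁴·A².
Combining: W·J⁻¹·F·s² = (kg·m²·s⁻³) · (kg⁻¹·m⁻²·s²) · (kg⁻¹·m⁻²·s⁴·A²) · s² = kg⁻¹·m⁻²·s⁵·A².

kg⁻¹·m⁻²·s⁵·A²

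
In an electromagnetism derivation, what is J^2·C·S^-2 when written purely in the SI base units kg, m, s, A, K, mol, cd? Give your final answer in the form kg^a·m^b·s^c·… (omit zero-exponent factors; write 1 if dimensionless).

kg⁴·m⁸·s⁻⁹·A⁻³

J = kg·m²·s⁻².
So J² = kg²·m⁴·s⁻⁴.
C = s·A.
S = kg⁻¹·m⁻²·s³·A².
So S⁻² = kg²·m⁴·s⁻⁶·A⁻⁴.
Combining: J²·C·S⁻² = (kg²·m⁴·s⁻⁴) · (s·A) · (kg²·m⁴·s⁻⁶·A⁻⁴) = kg⁴·m⁸·s⁻⁹·A⁻³.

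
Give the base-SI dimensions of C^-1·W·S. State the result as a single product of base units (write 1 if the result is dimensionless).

C = s·A.
So C⁻¹ = s⁻¹·A⁻¹.
W = kg·m²·s⁻³.
S = kg⁻¹·m⁻²·s³·A².
Combining: C⁻¹·W·S = (s⁻¹·A⁻¹) · (kg·m²·s⁻³) · (kg⁻¹·m⁻²·s³·A²) = s⁻¹·A.

s⁻¹·A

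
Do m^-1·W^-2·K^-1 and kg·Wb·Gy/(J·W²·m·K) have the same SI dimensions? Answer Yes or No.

Left side:
  W = kg·m²·s⁻³.
  So W⁻² = kg⁻²·m⁻⁴·s⁶.
  Combining: m⁻¹·W⁻²·K⁻¹ = m⁻¹ · (kg⁻²·m⁻⁴·s⁶) · K⁻¹ = kg⁻²·m⁻⁵·s⁶·K⁻¹.
Right side:
  J = N·m (work = force × distance),
      = kg·m²·s⁻².
  So J⁻¹ = kg⁻¹·m⁻²·s².
  W = J/s (power = energy per time),
      = kg·m²·s⁻³.
  So W⁻² = kg⁻²·m⁻⁴·s⁶.
  Wb = V·s (flux: a volt is a weber per second),
      = kg·m²·s⁻²·A⁻¹.
  Gy = J/kg (absorbed dose = energy per mass),
      = m²·s⁻².
  Combining: J⁻¹·W⁻²·m⁻¹·K⁻¹·kg·Wb·Gy = (kg⁻¹·m⁻²·s²) · (kg⁻²·m⁻⁴·s⁶) · m⁻¹ · K⁻¹ · kg · (kg·m²·s⁻²·A⁻¹) · (m²·s⁻²) = kg⁻¹·m⁻³·s⁴·A⁻¹·K⁻¹.
Left is kg⁻²·m⁻⁵·s⁶·K⁻¹; right is kg⁻¹·m⁻³·s⁴·A⁻¹·K⁻¹ — different.

No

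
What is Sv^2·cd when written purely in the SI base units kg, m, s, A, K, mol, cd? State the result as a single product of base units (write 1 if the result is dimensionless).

Sv = J/kg (equivalent dose = energy per mass),
    = m²·s⁻².
So Sv² = m⁴·s⁻⁴.
Combining: Sv²·cd = (m⁴·s⁻⁴) · cd = m⁴·s⁻⁴·cd.

m⁴·s⁻⁴·cd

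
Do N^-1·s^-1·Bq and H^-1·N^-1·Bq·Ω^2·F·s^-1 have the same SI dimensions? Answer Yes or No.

Left side:
  N = kg·m·s⁻².
  So N⁻¹ = kg⁻¹·m⁻¹·s².
  Bq = s⁻¹.
  Combining: N⁻¹·s⁻¹·Bq = (kg⁻¹·m⁻¹·s²) · s⁻¹ · s⁻¹ = kg⁻¹·m⁻¹.
Right side:
  H = kg·m²·s⁻²·A⁻².
  So H⁻¹ = kg⁻¹·m⁻²·s²·A².
  N = kg·m·s⁻².
  So N⁻¹ = kg⁻¹·m⁻¹·s².
  Bq = s⁻¹.
  Ω = kg·m²·s⁻³·A⁻².
  So Ω² = kg²·m⁴·s⁻⁶·A⁻⁴.
  F = kg⁻¹·m⁻²·s⁴·A².
  Combining: H⁻¹·N⁻¹·Bq·Ω²·F·s⁻¹ = (kg⁻¹·m⁻²·s²·A²) · (kg⁻¹·m⁻¹·s²) · s⁻¹ · (kg²·m⁴·s⁻⁶·A⁻⁴) · (kg⁻¹·m⁻²·s⁴·A²) · s⁻¹ = kg⁻¹·m⁻¹.
Both reduce to kg⁻¹·m⁻¹.

Yes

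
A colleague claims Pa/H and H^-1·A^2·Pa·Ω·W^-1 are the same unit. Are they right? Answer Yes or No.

Yes

Left side:
  Pa = kg·m⁻¹·s⁻².
  H = kg·m²·s⁻²·A⁻².
  So H⁻¹ = kg⁻¹·m⁻²·s²·A².
  Combining: Pa·H⁻¹ = (kg·m⁻¹·s⁻²) · (kg⁻¹·m⁻²·s²·A²) = m⁻³·A².
Right side:
  H = kg·m²·s⁻²·A⁻².
  So H⁻¹ = kg⁻¹·m⁻²·s²·A².
  Pa = kg·m⁻¹·s⁻².
  Ω = kg·m²·s⁻³·A⁻².
  W = kg·m²·s⁻³.
  So W⁻¹ = kg⁻¹·m⁻²·s³.
  Combining: H⁻¹·A²·Pa·Ω·W⁻¹ = (kg⁻¹·m⁻²·s²·A²) · A² · (kg·m⁻¹·s⁻²) · (kg·m²·s⁻³·A⁻²) · (kg⁻¹·m⁻²·s³) = m⁻³·A².
Both reduce to m⁻³·A².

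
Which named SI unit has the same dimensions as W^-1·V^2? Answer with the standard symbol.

W = J/s (power = energy per time),
    = kg·m²·s⁻³.
So W⁻¹ = kg⁻¹·m⁻²·s³.
V = W/A (potential = power per current),
    = kg·m²·s⁻³·A⁻¹.
So V² = kg²·m⁴·s⁻⁶·A⁻².
Combining: W⁻¹·V² = (kg⁻¹·m⁻²·s³) · (kg²·m⁴·s⁻⁶·A⁻²) = kg·m²·s⁻³·A⁻².
kg·m²·s⁻³·A⁻² is the base-SI form of the ohm.

Ω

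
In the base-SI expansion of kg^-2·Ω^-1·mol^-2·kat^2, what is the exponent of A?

Ω = kg·m²·s⁻³·A⁻².
So Ω⁻¹ = kg⁻¹·m⁻²·s³·A².
kat = s⁻¹·mol.
So kat² = s⁻²·mol².
Combining: kg⁻²·Ω⁻¹·mol⁻²·kat² = kg⁻² · (kg⁻¹·m⁻²·s³·A²) · mol⁻² · (s⁻²·mol²) = kg⁻³·m⁻²·s·A².
The exponent of A is 2.

2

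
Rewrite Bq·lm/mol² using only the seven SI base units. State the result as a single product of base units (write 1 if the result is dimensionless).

s⁻¹·mol⁻²·cd

Bq = 1/s = s⁻¹ (activity is decays per second).
lm = cd·sr = cd (luminous flux; sr is dimensionless).
Combining: Bq·lm·mol⁻² = s⁻¹ · cd · mol⁻² = s⁻¹·mol⁻²·cd.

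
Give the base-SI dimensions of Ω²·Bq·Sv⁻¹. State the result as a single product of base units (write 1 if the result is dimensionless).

Ω = V/A (resistance = voltage per current),
    = kg·m²·s⁻³·A⁻².
So Ω² = kg²·m⁴·s⁻⁶·A⁻⁴.
Bq = 1/s = s⁻¹ (activity is decays per second).
Sv = J/kg (equivalent dose = energy per mass),
    = m²·s⁻².
So Sv⁻¹ = m⁻²·s².
Combining: Ω²·Bq·Sv⁻¹ = (kg²·m⁴·s⁻⁶·A⁻⁴) · s⁻¹ · (m⁻²·s²) = kg²·m²·s⁻⁵·A⁻⁴.

kg²·m²·s⁻⁵·A⁻⁴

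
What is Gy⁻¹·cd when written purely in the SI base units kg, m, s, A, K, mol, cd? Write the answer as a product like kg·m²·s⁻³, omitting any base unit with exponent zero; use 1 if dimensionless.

Gy = J/kg (absorbed dose = energy per mass),
    = m²·s⁻².
So Gy⁻¹ = m⁻²·s².
Combining: Gy⁻¹·cd = (m⁻²·s²) · cd = m⁻²·s²·cd.

m⁻²·s²·cd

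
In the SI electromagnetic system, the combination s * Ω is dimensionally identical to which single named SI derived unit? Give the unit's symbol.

Ω = kg·m²·s⁻³·A⁻².
Combining: s·Ω = s · (kg·m²·s⁻³·A⁻²) = kg·m²·s⁻²·A⁻².
kg·m²·s⁻²·A⁻² is the base-SI form of the henry.

H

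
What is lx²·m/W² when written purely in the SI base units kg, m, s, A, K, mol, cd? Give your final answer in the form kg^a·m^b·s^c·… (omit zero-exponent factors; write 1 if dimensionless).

lx = m⁻²·cd.
So lx² = m⁻⁴·cd².
W = kg·m²·s⁻³.
So W⁻² = kg⁻²·m⁻⁴·s⁶.
Combining: lx²·W⁻²·m = (m⁻⁴·cd²) · (kg⁻²·m⁻⁴·s⁶) · m = kg⁻²·m⁻⁷·s⁶·cd².

kg⁻²·m⁻⁷·s⁶·cd²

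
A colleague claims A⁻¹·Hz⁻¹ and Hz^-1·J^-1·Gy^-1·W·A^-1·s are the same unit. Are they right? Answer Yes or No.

No

Left side:
  Hz = s⁻¹.
  So Hz⁻¹ = s.
  Combining: A⁻¹·Hz⁻¹ = A⁻¹ · s = s·A⁻¹.
Right side:
  Hz = 1/s = s⁻¹ (frequency is cycles per second).
  So Hz⁻¹ = s.
  J = N·m (work = force × distance),
      = kg·m²·s⁻².
  So J⁻¹ = kg⁻¹·m⁻²·s².
  Gy = J/kg (absorbed dose = energy per mass),
      = m²·s⁻².
  So Gy⁻¹ = m⁻²·s².
  W = J/s (power = energy per time),
      = kg·m²·s⁻³.
  Combining: Hz⁻¹·J⁻¹·Gy⁻¹·W·A⁻¹·s = s · (kg⁻¹·m⁻²·s²) · (m⁻²·s²) · (kg·m²·s⁻³) · A⁻¹ · s = m⁻²·s³·A⁻¹.
Left is s·A⁻¹; right is m⁻²·s³·A⁻¹ — different.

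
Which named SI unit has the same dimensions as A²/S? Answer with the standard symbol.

W

S = 1/Ω (conductance is reciprocal resistance),
    = kg⁻¹·m⁻²·s³·A².
So S⁻¹ = kg·m²·s⁻³·A⁻².
Combining: A²·S⁻¹ = A² · (kg·m²·s⁻³·A⁻²) = kg·m²·s⁻³.
kg·m²·s⁻³ is the base-SI form of the watt.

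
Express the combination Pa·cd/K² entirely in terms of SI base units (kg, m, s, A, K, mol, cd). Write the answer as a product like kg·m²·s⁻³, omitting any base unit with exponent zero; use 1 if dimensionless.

Pa = N/m² (pressure = force per area),
    = kg·m⁻¹·s⁻².
Combining: K⁻²·Pa·cd = K⁻² · (kg·m⁻¹·s⁻²) · cd = kg·m⁻¹·s⁻²·K⁻²·cd.

kg·m⁻¹·s⁻²·K⁻²·cd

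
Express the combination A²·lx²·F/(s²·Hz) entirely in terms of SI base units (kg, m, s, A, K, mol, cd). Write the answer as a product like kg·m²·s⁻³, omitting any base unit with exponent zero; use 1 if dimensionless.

kg⁻¹·m⁻⁶·s³·A⁴·cd²

lx = lm/m² (illuminance = luminous flux per area),
    = m⁻²·cd.
So lx² = m⁻⁴·cd².
Hz = 1/s = s⁻¹ (frequency is cycles per second).
So Hz⁻¹ = s.
F = C/V (capacitance = charge per voltage),
    = A·s/(kg·m²·s⁻³·A⁻¹) (substituting C and V),
    = kg⁻¹·m⁻²·s⁴·A².
Combining: A²·s⁻²·lx²·Hz⁻¹·F = A² · s⁻² · (m⁻⁴·cd²) · s · (kg⁻¹·m⁻²·s⁴·A²) = kg⁻¹·m⁻⁶·s³·A⁴·cd².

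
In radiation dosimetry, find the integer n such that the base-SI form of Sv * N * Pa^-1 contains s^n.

-2

Sv = m²·s⁻².
N = kg·m·s⁻².
Pa = kg·m⁻¹·s⁻².
So Pa⁻¹ = kg⁻¹·m·s².
Combining: Sv·N·Pa⁻¹ = (m²·s⁻²) · (kg·m·s⁻²) · (kg⁻¹·m·s²) = m⁴·s⁻².
The exponent of s is -2.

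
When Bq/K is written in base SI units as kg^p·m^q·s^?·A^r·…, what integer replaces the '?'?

-1

Bq = s⁻¹.
Combining: Bq·K⁻¹ = s⁻¹ · K⁻¹ = s⁻¹·K⁻¹.
The exponent of s is -1.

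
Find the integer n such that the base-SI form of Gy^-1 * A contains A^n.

Gy = J/kg (absorbed dose = energy per mass),
    = m²·s⁻².
So Gy⁻¹ = m⁻²·s².
Combining: Gy⁻¹·A = (m⁻²·s²) · A = m⁻²·s²·A.
The exponent of A is 1.

1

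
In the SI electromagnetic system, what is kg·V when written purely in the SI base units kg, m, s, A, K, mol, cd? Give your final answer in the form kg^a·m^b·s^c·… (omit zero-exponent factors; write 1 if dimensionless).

V = W/A (potential = power per current),
    = kg·m²·s⁻³·A⁻¹.
Combining: kg·V = kg · (kg·m²·s⁻³·A⁻¹) = kg²·m²·s⁻³·A⁻¹.

kg²·m²·s⁻³·A⁻¹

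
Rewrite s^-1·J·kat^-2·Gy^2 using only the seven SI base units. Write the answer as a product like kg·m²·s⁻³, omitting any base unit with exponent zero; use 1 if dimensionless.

kg·m⁶·s⁻⁵·mol⁻²

J = N·m (work = force × distance),
    = kg·m²·s⁻².
kat = mol/s = s⁻¹·mol (catalytic activity).
So kat⁻² = s²·mol⁻².
Gy = J/kg (absorbed dose = energy per mass),
    = m²·s⁻².
So Gy² = m⁴·s⁻⁴.
Combining: s⁻¹·J·kat⁻²·Gy² = s⁻¹ · (kg·m²·s⁻²) · (s²·mol⁻²) · (m⁴·s⁻⁴) = kg·m⁶·s⁻⁵·mol⁻².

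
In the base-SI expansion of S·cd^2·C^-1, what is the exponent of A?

1

S = kg⁻¹·m⁻²·s³·A².
C = s·A.
So C⁻¹ = s⁻¹·A⁻¹.
Combining: S·cd²·C⁻¹ = (kg⁻¹·m⁻²·s³·A²) · cd² · (s⁻¹·A⁻¹) = kg⁻¹·m⁻²·s²·A·cd².
The exponent of A is 1.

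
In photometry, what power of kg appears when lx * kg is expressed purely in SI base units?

1

lx = m⁻²·cd.
Combining: lx·kg = (m⁻²·cd) · kg = kg·m⁻²·cd.
The exponent of kg is 1.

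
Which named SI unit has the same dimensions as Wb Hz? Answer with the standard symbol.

Wb = kg·m²·s⁻²·A⁻¹.
Hz = s⁻¹.
Combining: Wb·Hz = (kg·m²·s⁻²·A⁻¹) · s⁻¹ = kg·m²·s⁻³·A⁻¹.
kg·m²·s⁻³·A⁻¹ is the base-SI form of the volt.

V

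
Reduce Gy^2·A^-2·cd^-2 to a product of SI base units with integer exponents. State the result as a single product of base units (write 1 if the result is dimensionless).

m⁴·s⁻⁴·A⁻²·cd⁻²

Gy = m²·s⁻².
So Gy² = m⁴·s⁻⁴.
Combining: Gy²·A⁻²·cd⁻² = (m⁴·s⁻⁴) · A⁻² · cd⁻² = m⁴·s⁻⁴·A⁻²·cd⁻².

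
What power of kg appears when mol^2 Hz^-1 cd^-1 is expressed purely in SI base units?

0

Hz = s⁻¹.
So Hz⁻¹ = s.
Combining: mol²·Hz⁻¹·cd⁻¹ = mol² · s · cd⁻¹ = s·mol²·cd⁻¹.
The exponent of kg is 0.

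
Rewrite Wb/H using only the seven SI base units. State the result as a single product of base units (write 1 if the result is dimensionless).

Wb = kg·m²·s⁻²·A⁻¹.
H = kg·m²·s⁻²·A⁻².
So H⁻¹ = kg⁻¹·m⁻²·s²·A².
Combining: Wb·H⁻¹ = (kg·m²·s⁻²·A⁻¹) · (kg⁻¹·m⁻²·s²·A²) = A.

A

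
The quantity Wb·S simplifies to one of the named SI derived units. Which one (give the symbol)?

C

Wb = kg·m²·s⁻²·A⁻¹.
S = kg⁻¹·m⁻²·s³·A².
Combining: Wb·S = (kg·m²·s⁻²·A⁻¹) · (kg⁻¹·m⁻²·s³·A²) = s·A.
s·A is the base-SI form of the coulomb.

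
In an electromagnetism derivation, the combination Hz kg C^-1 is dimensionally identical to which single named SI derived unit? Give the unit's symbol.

T

Hz = s⁻¹.
C = s·A.
So C⁻¹ = s⁻¹·A⁻¹.
Combining: Hz·kg·C⁻¹ = s⁻¹ · kg · (s⁻¹·A⁻¹) = kg·s⁻²·A⁻¹.
kg·s⁻²·A⁻¹ is the base-SI form of the tesla.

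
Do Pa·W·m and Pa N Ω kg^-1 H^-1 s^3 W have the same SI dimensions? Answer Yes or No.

Left side:
  Pa = N/m² (pressure = force per area),
      = kg·m⁻¹·s⁻².
  W = J/s (power = energy per time),
      = kg·m²·s⁻³.
  Combining: Pa·W·m = (kg·m⁻¹·s⁻²) · (kg·m²·s⁻³) · m = kg²·m²·s⁻⁵.
Right side:
  Pa = N/m² (pressure = force per area),
      = kg·m⁻¹·s⁻².
  N = kg·m/s² = kg·m·s⁻² (force = mass × acceleration).
  Ω = V/A (resistance = voltage per current),
      = kg·m²·s⁻³·A⁻².
  H = Wb/A (inductance = flux per current),
      = kg·m²·s⁻²·A⁻².
  So H⁻¹ = kg⁻¹·m⁻²·s²·A².
  W = J/s (power = energy per time),
      = kg·m²·s⁻³.
  Combining: Pa·N·Ω·kg⁻¹·H⁻¹·s³·W = (kg·m⁻¹·s⁻²) · (kg·m·s⁻²) · (kg·m²·s⁻³·A⁻²) · kg⁻¹ · (kg⁻¹·m⁻²·s²·A²) · s³ · (kg·m²·s⁻³) = kg²·m²·s⁻⁵.
Both reduce to kg²·m²·s⁻⁵.

Yes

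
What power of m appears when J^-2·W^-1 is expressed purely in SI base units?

-6

J = N·m (work = force × distance),
    = kg·m²·s⁻².
So J⁻² = kg⁻²·m⁻⁴·s⁴.
W = J/s (power = energy per time),
    = kg·m²·s⁻³.
So W⁻¹ = kg⁻¹·m⁻²·s³.
Combining: J⁻²·W⁻¹ = (kg⁻²·m⁻⁴·s⁴) · (kg⁻¹·m⁻²·s³) = kg⁻³·m⁻⁶·s⁷.
The exponent of m is -6.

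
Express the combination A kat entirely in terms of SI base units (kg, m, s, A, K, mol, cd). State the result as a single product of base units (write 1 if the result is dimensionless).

kat = mol/s = s⁻¹·mol (catalytic activity).
Combining: A·kat = A · (s⁻¹·mol) = s⁻¹·A·mol.

s⁻¹·A·mol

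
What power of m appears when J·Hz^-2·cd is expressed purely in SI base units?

2

J = N·m (work = force × distance),
    = kg·m²·s⁻².
Hz = 1/s = s⁻¹ (frequency is cycles per second).
So Hz⁻² = s².
Combining: J·Hz⁻²·cd = (kg·m²·s⁻²) · s² · cd = kg·m²·cd.
The exponent of m is 2.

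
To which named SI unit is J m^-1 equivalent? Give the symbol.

J = N·m (work = force × distance),
    = kg·m²·s⁻².
Combining: J·m⁻¹ = (kg·m²·s⁻²) · m⁻¹ = kg·m·s⁻².
kg·m·s⁻² is the base-SI form of the newton.

N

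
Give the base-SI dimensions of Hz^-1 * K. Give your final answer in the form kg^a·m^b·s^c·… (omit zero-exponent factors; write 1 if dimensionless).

s·K

Hz = s⁻¹.
So Hz⁻¹ = s.
Combining: Hz⁻¹·K = s · K = s·K.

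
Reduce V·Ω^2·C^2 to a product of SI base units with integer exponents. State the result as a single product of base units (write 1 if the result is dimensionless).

kg³·m⁶·s⁻⁷·A⁻³

V = W/A (potential = power per current),
    = kg·m²·s⁻³·A⁻¹.
Ω = V/A (resistance = voltage per current),
    = kg·m²·s⁻³·A⁻².
So Ω² = kg²·m⁴·s⁻⁶·A⁻⁴.
C = A·s = s·A (charge = current × time).
So C² = s²·A².
Combining: V·Ω²·C² = (kg·m²·s⁻³·A⁻¹) · (kg²·m⁴·s⁻⁶·A⁻⁴) · (s²·A²) = kg³·m⁶·s⁻⁷·A⁻³.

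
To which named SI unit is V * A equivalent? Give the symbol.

W

V = kg·m²·s⁻³·A⁻¹.
Combining: V·A = (kg·m²·s⁻³·A⁻¹) · A = kg·m²·s⁻³.
kg·m²·s⁻³ is the base-SI form of the watt.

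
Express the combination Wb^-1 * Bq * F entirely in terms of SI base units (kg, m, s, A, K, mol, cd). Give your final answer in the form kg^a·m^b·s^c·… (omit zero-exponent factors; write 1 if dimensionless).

kg⁻²·m⁻⁴·s⁵·A³

Wb = kg·m²·s⁻²·A⁻¹.
So Wb⁻¹ = kg⁻¹·m⁻²·s²·A.
Bq = s⁻¹.
F = kg⁻¹·m⁻²·s⁴·A².
Combining: Wb⁻¹·Bq·F = (kg⁻¹·m⁻²·s²·A) · s⁻¹ · (kg⁻¹·m⁻²·s⁴·A²) = kg⁻²·m⁻⁴·s⁵·A³.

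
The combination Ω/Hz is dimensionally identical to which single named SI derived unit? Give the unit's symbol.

Hz = 1/s = s⁻¹ (frequency is cycles per second).
So Hz⁻¹ = s.
Ω = V/A (resistance = voltage per current),
    = kg·m²·s⁻³·A⁻².
Combining: Hz⁻¹·Ω = s · (kg·m²·s⁻³·A⁻²) = kg·m²·s⁻²·A⁻².
kg·m²·s⁻²·A⁻² is the base-SI form of the henry.

H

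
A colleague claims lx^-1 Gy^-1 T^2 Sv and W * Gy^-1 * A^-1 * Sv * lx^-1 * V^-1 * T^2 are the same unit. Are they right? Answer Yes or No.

Left side:
  lx = lm/m² (illuminance = luminous flux per area),
      = m⁻²·cd.
  So lx⁻¹ = m²·cd⁻¹.
  Gy = J/kg (absorbed dose = energy per mass),
      = m²·s⁻².
  So Gy⁻¹ = m⁻²·s².
  T = Wb/m² (flux density = flux per area),
      = kg·s⁻²·A⁻¹.
  So T² = kg²·s⁻⁴·A⁻².
  Sv = J/kg (equivalent dose = energy per mass),
      = m²·s⁻².
  Combining: lx⁻¹·Gy⁻¹·T²·Sv = (m²·cd⁻¹) · (m⁻²·s²) · (kg²·s⁻⁴·A⁻²) · (m²·s⁻²) = kg²·m²·s⁻⁴·A⁻²·cd⁻¹.
Right side:
  W = J/s (power = energy per time),
      = kg·m²·s⁻³.
  Gy = J/kg (absorbed dose = energy per mass),
      = m²·s⁻².
  So Gy⁻¹ = m⁻²·s².
  Sv = J/kg (equivalent dose = energy per mass),
      = m²·s⁻².
  lx = lm/m² (illuminance = luminous flux per area),
      = m⁻²·cd.
  So lx⁻¹ = m²·cd⁻¹.
  V = W/A (potential = power per current),
      = kg·m²·s⁻³·A⁻¹.
  So V⁻¹ = kg⁻¹·m⁻²·s³·A.
  T = Wb/m² (flux density = flux per area),
      = kg·s⁻²·A⁻¹.
  So T² = kg²·s⁻⁴·A⁻².
  Combining: W·Gy⁻¹·A⁻¹·Sv·lx⁻¹·V⁻¹·T² = (kg·m²·s⁻³) · (m⁻²·s²) · A⁻¹ · (m²·s⁻²) · (m²·cd⁻¹) · (kg⁻¹·m⁻²·s³·A) · (kg²·s⁻⁴·A⁻²) = kg²·m²·s⁻⁴·A⁻²·cd⁻¹.
Both reduce to kg²·m²·s⁻⁴·A⁻²·cd⁻¹.

Yes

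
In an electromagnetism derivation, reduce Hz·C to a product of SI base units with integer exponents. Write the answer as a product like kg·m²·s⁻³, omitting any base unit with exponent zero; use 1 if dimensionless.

A

Hz = 1/s = s⁻¹ (frequency is cycles per second).
C = A·s = s·A (charge = current × time).
Combining: Hz·C = s⁻¹ · (s·A) = A.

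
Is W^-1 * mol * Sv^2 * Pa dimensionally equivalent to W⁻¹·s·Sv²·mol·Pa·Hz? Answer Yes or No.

Left side:
  W = kg·m²·s⁻³.
  So W⁻¹ = kg⁻¹·m⁻²·s³.
  Sv = m²·s⁻².
  So Sv² = m⁴·s⁻⁴.
  Pa = kg·m⁻¹·s⁻².
  Combining: W⁻¹·mol·Sv²·Pa = (kg⁻¹·m⁻²·s³) · mol · (m⁴·s⁻⁴) · (kg·m⁻¹·s⁻²) = m·s⁻³·mol.
Right side:
  W = kg·m²·s⁻³.
  So W⁻¹ = kg⁻¹·m⁻²·s³.
  Sv = m²·s⁻².
  So Sv² = m⁴·s⁻⁴.
  Pa = kg·m⁻¹·s⁻².
  Hz = s⁻¹.
  Combining: W⁻¹·s·Sv²·mol·Pa·Hz = (kg⁻¹·m⁻²·s³) · s · (m⁴·s⁻⁴) · mol · (kg·m⁻¹·s⁻²) · s⁻¹ = m·s⁻³·mol.
Both reduce to m·s⁻³·mol.

Yes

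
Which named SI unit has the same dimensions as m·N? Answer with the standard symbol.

N = kg·m·s⁻².
Combining: m·N = m · (kg·m·s⁻²) = kg·m²·s⁻².
kg·m²·s⁻² is the base-SI form of the joule.

J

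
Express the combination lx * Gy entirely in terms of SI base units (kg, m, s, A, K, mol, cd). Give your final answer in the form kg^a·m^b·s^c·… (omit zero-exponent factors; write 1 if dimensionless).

lx = lm/m² (illuminance = luminous flux per area),
    = m⁻²·cd.
Gy = J/kg (absorbed dose = energy per mass),
    = m²·s⁻².
Combining: lx·Gy = (m⁻²·cd) · (m²·s⁻²) = s⁻²·cd.

s⁻²·cd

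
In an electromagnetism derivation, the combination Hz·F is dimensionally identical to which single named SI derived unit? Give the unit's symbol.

Hz = 1/s = s⁻¹ (frequency is cycles per second).
F = C/V (capacitance = charge per voltage),
    = A·s/(kg·m²·s⁻³·A⁻¹) (substituting C and V),
    = kg⁻¹·m⁻²·s⁴·A².
Combining: Hz·F = s⁻¹ · (kg⁻¹·m⁻²·s⁴·A²) = kg⁻¹·m⁻²·s³·A².
kg⁻¹·m⁻²·s³·A² is the base-SI form of the siemens.

S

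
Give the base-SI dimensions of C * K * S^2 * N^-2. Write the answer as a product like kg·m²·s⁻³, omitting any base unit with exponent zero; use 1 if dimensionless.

kg⁻⁴·m⁻⁶·s¹¹·A⁵·K

C = s·A.
S = kg⁻¹·m⁻²·s³·A².
So S² = kg⁻²·m⁻⁴·s⁶·A⁴.
N = kg·m·s⁻².
So N⁻² = kg⁻²·m⁻²·s⁴.
Combining: C·K·S²·N⁻² = (s·A) · K · (kg⁻²·m⁻⁴·s⁶·A⁴) · (kg⁻²·m⁻²·s⁴) = kg⁻⁴·m⁻⁶·s¹¹·A⁵·K.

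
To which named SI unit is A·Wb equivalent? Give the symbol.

Wb = V·s (flux: a volt is a weber per second),
    = kg·m²·s⁻²·A⁻¹.
Combining: A·Wb = A · (kg·m²·s⁻²·A⁻¹) = kg·m²·s⁻².
kg·m²·s⁻² is the base-SI form of the joule.

J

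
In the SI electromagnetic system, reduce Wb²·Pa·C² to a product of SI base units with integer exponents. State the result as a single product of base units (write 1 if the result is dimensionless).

Wb = V·s (flux: a volt is a weber per second),
    = kg·m²·s⁻²·A⁻¹.
So Wb² = kg²·m⁴·s⁻⁴·A⁻².
Pa = N/m² (pressure = force per area),
    = kg·m⁻¹·s⁻².
C = A·s = s·A (charge = current × time).
So C² = s²·A².
Combining: Wb²·Pa·C² = (kg²·m⁴·s⁻⁴·A⁻²) · (kg·m⁻¹·s⁻²) · (s²·A²) = kg³·m³·s⁻⁴.

kg³·m³·s⁻⁴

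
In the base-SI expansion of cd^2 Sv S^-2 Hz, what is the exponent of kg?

Sv = m²·s⁻².
S = kg⁻¹·m⁻²·s³·A².
So S⁻² = kg²·m⁴·s⁻⁶·A⁻⁴.
Hz = s⁻¹.
Combining: cd²·Sv·S⁻²·Hz = cd² · (m²·s⁻²) · (kg²·m⁴·s⁻⁶·A⁻⁴) · s⁻¹ = kg²·m⁶·s⁻⁹·A⁻⁴·cd².
The exponent of kg is 2.

2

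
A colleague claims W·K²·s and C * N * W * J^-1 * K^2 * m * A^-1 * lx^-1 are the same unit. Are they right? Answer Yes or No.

No

Left side:
  W = kg·m²·s⁻³.
  Combining: W·K²·s = (kg·m²·s⁻³) · K² · s = kg·m²·s⁻²·K².
Right side:
  C = A·s = s·A (charge = current × time).
  N = kg·m/s² = kg·m·s⁻² (force = mass × acceleration).
  W = J/s (power = energy per time),
      = kg·m²·s⁻³.
  J = N·m (work = force × distance),
      = kg·m²·s⁻².
  So J⁻¹ = kg⁻¹·m⁻²·s².
  lx = lm/m² (illuminance = luminous flux per area),
      = m⁻²·cd.
  So lx⁻¹ = m²·cd⁻¹.
  Combining: C·N·W·J⁻¹·K²·m·A⁻¹·lx⁻¹ = (s·A) · (kg·m·s⁻²) · (kg·m²·s⁻³) · (kg⁻¹·m⁻²·s²) · K² · m · A⁻¹ · (m²·cd⁻¹) = kg·m⁴·s⁻²·K²·cd⁻¹.
Left is kg·m²·s⁻²·K²; right is kg·m⁴·s⁻²·K²·cd⁻¹ — different.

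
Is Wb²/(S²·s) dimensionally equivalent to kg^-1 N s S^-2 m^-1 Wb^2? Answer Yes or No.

Left side:
  Wb = V·s (flux: a volt is a weber per second),
      = kg·m²·s⁻²·A⁻¹.
  So Wb² = kg²·m⁴·s⁻⁴·A⁻².
  S = 1/Ω (conductance is reciprocal resistance),
      = kg⁻¹·m⁻²·s³·A².
  So S⁻² = kg²·m⁴·s⁻⁶·A⁻⁴.
  Combining: Wb²·S⁻²·s⁻¹ = (kg²·m⁴·s⁻⁴·A⁻²) · (kg²·m⁴·s⁻⁶·A⁻⁴) · s⁻¹ = kg⁴·m⁸·s⁻¹¹·A⁻⁶.
Right side:
  N = kg·m·s⁻².
  S = kg⁻¹·m⁻²·s³·A².
  So S⁻² = kg²·m⁴·s⁻⁶·A⁻⁴.
  Wb = kg·m²·s⁻²·A⁻¹.
  So Wb² = kg²·m⁴·s⁻⁴·A⁻².
  Combining: kg⁻¹·N·s·S⁻²·m⁻¹·Wb² = kg⁻¹ · (kg·m·s⁻²) · s · (kg²·m⁴·s⁻⁶·A⁻⁴) · m⁻¹ · (kg²·m⁴·s⁻⁴·A⁻²) = kg⁴·m⁸·s⁻¹¹·A⁻⁶.
Both reduce to kg⁴·m⁸·s⁻¹¹·A⁻⁶.

Yes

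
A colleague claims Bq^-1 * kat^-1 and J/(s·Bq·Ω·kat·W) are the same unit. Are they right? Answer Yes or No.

Left side:
  Bq = s⁻¹.
  So Bq⁻¹ = s.
  kat = s⁻¹·mol.
  So kat⁻¹ = s·mol⁻¹.
  Combining: Bq⁻¹·kat⁻¹ = s · (s·mol⁻¹) = s²·mol⁻¹.
Right side:
  Bq = 1/s = s⁻¹ (activity is decays per second).
  So Bq⁻¹ = s.
  J = N·m (work = force × distance),
      = kg·m²·s⁻².
  Ω = V/A (resistance = voltage per current),
      = kg·m²·s⁻³·A⁻².
  So Ω⁻¹ = kg⁻¹·m⁻²·s³·A².
  kat = mol/s = s⁻¹·mol (catalytic activity).
  So kat⁻¹ = s·mol⁻¹.
  W = J/s (power = energy per time),
      = kg·m²·s⁻³.
  So W⁻¹ = kg⁻¹·m⁻²·s³.
  Combining: s⁻¹·Bq⁻¹·J·Ω⁻¹·kat⁻¹·W⁻¹ = s⁻¹ · s · (kg·m²·s⁻²) · (kg⁻¹·m⁻²·s³·A²) · (s·mol⁻¹) · (kg⁻¹·m⁻²·s³) = kg⁻¹·m⁻²·s⁵·A²·mol⁻¹.
Left is s²·mol⁻¹; right is kg⁻¹·m⁻²·s⁵·A²·mol⁻¹ — different.

No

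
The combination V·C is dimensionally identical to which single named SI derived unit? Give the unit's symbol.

V = W/A (potential = power per current),
    = kg·m²·s⁻³·A⁻¹.
C = A·s = s·A (charge = current × time).
Combining: V·C = (kg·m²·s⁻³·A⁻¹) · (s·A) = kg·m²·s⁻².
kg·m²·s⁻² is the base-SI form of the joule.

J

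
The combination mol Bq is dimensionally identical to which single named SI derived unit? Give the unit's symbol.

Bq = 1/s = s⁻¹ (activity is decays per second).
Combining: mol·Bq = mol · s⁻¹ = s⁻¹·mol.
s⁻¹·mol is the base-SI form of the katal.

kat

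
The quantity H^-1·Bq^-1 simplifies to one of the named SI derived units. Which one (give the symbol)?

H = kg·m²·s⁻²·A⁻².
So H⁻¹ = kg⁻¹·m⁻²·s²·A².
Bq = s⁻¹.
So Bq⁻¹ = s.
Combining: H⁻¹·Bq⁻¹ = (kg⁻¹·m⁻²·s²·A²) · s = kg⁻¹·m⁻²·s³·A².
kg⁻¹·m⁻²·s³·A² is the base-SI form of the siemens.

S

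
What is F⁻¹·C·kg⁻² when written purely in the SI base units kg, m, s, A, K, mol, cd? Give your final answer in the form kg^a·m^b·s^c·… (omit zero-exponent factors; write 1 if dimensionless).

kg⁻¹·m²·s⁻³·A⁻¹

F = kg⁻¹·m⁻²·s⁴·A².
So F⁻¹ = kg·m²·s⁻⁴·A⁻².
C = s·A.
Combining: F⁻¹·C·kg⁻² = (kg·m²·s⁻⁴·A⁻²) · (s·A) · kg⁻² = kg⁻¹·m²·s⁻³·A⁻¹.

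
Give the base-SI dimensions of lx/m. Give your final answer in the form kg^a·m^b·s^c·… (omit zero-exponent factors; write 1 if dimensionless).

m⁻³·cd

lx = lm/m² (illuminance = luminous flux per area),
    = m⁻²·cd.
Combining: m⁻¹·lx = m⁻¹ · (m⁻²·cd) = m⁻³·cd.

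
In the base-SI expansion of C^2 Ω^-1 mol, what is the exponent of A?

4

C = A·s = s·A (charge = current × time).
So C² = s²·A².
Ω = V/A (resistance = voltage per current),
    = kg·m²·s⁻³·A⁻².
So Ω⁻¹ = kg⁻¹·m⁻²·s³·A².
Combining: C²·Ω⁻¹·mol = (s²·A²) · (kg⁻¹·m⁻²·s³·A²) · mol = kg⁻¹·m⁻²·s⁵·A⁴·mol.
The exponent of A is 4.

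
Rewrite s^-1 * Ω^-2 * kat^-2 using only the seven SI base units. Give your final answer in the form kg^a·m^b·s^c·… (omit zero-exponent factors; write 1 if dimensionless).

Ω = kg·m²·s⁻³·A⁻².
So Ω⁻² = kg⁻²·m⁻⁴·s⁶·A⁴.
kat = s⁻¹·mol.
So kat⁻² = s²·mol⁻².
Combining: s⁻¹·Ω⁻²·kat⁻² = s⁻¹ · (kg⁻²·m⁻⁴·s⁶·A⁴) · (s²·mol⁻²) = kg⁻²·m⁻⁴·s⁷·A⁴·mol⁻².

kg⁻²·m⁻⁴·s⁷·A⁴·mol⁻²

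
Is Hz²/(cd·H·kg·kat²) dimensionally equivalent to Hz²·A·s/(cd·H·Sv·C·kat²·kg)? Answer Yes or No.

Left side:
  H = Wb/A (inductance = flux per current),
      = kg·m²·s⁻²·A⁻².
  So H⁻¹ = kg⁻¹·m⁻²·s²·A².
  Hz = 1/s = s⁻¹ (frequency is cycles per second).
  So Hz² = s⁻².
  kat = mol/s = s⁻¹·mol (catalytic activity).
  So kat⁻² = s²·mol⁻².
  Combining: cd⁻¹·H⁻¹·kg⁻¹·Hz²·kat⁻² = cd⁻¹ · (kg⁻¹·m⁻²·s²·A²) · kg⁻¹ · s⁻² · (s²·mol⁻²) = kg⁻²·m⁻²·s²·A²·mol⁻²·cd⁻¹.
Right side:
  H = kg·m²·s⁻²·A⁻².
  So H⁻¹ = kg⁻¹·m⁻²·s²·A².
  Hz = s⁻¹.
  So Hz² = s⁻².
  Sv = m²·s⁻².
  So Sv⁻¹ = m⁻²·s².
  C = s·A.
  So C⁻¹ = s⁻¹·A⁻¹.
  kat = s⁻¹·mol.
  So kat⁻² = s²·mol⁻².
  Combining: cd⁻¹·H⁻¹·Hz²·A·Sv⁻¹·C⁻¹·kat⁻²·s·kg⁻¹ = cd⁻¹ · (kg⁻¹·m⁻²·s²·A²) · s⁻² · A · (m⁻²·s²) · (s⁻¹·A⁻¹) · (s²·mol⁻²) · s · kg⁻¹ = kg⁻²·m⁻⁴·s⁴·A²·mol⁻²·cd⁻¹.
Left is kg⁻²·m⁻²·s²·A²·mol⁻²·cd⁻¹; right is kg⁻²·m⁻⁴·s⁴·A²·mol⁻²·cd⁻¹ — different.

No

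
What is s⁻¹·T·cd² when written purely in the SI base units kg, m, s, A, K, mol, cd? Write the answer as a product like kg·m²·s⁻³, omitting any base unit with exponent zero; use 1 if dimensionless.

T = Wb/m² (flux density = flux per area),
    = kg·s⁻²·A⁻¹.
Combining: s⁻¹·T·cd² = s⁻¹ · (kg·s⁻²·A⁻¹) · cd² = kg·s⁻³·A⁻¹·cd².

kg·s⁻³·A⁻¹·cd²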